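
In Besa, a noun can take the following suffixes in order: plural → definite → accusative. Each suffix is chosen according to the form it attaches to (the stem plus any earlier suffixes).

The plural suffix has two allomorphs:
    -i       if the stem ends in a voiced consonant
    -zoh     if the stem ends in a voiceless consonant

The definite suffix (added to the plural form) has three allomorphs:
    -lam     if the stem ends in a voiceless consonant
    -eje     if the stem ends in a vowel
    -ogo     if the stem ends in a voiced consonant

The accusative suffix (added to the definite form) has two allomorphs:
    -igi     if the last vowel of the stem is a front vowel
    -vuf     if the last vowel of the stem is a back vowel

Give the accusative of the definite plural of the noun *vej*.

vejiejeigi

*vej*: final consonant = /j/, voiced → -i → *veji*.
The plural form *veji*: final sound = /i/, a vowel → -eje → *vejieje*.
Since the last vowel of the definite form *vejieje* is /e/ (a front vowel), it takes -igi, giving *vejiejeigi*.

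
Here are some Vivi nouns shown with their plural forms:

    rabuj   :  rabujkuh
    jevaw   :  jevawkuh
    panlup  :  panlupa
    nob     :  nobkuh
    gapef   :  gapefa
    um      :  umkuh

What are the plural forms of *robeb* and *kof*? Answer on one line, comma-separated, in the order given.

The pattern is voicing of the final consonant: -a when the stem ends in a voiceless consonant (*panlup*, *gapef*); -kuh when the stem ends in a voiced consonant (*rabuj*, *jevaw*, *nob*, *um*).
*robeb* — final consonant /b/ (voiced) → -kuh → *robebkuh*.
*kof*: final consonant = /f/, voiceless → -a → *kofa*.

robebkuh, kofa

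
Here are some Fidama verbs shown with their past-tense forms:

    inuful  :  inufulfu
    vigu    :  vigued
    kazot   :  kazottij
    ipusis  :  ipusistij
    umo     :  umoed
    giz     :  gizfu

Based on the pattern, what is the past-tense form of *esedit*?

esedittij

The alternation tracks the final sound of the stem — -tij when the stem ends in a voiceless consonant (*kazot*, *ipusis*); -fu when the stem ends in a voiced consonant (*inuful*, *giz*); -ed when the stem ends in a vowel (*vigu*, *umo*).
Since the final sound of *esedit* is /t/ (a voiceless consonant), it takes -tij, giving *esedittij*.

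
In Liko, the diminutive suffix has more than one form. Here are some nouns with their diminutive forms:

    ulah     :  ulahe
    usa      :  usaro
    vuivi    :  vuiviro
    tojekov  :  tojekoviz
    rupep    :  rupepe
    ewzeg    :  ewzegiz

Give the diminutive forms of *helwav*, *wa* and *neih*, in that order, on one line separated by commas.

Looking at the final sound of each stem: -e when the stem ends in a voiceless consonant (*ulah*, *rupep*); -iz when the stem ends in a voiced consonant (*tojekov*, *ewzeg*); -ro when the stem ends in a vowel (*usa*, *vuivi*).
The final sound of *helwav* is /v/, which is a voiced consonant, so the suffix is -iz, giving *helwaviz*.
Since the final sound of *wa* is /a/ (a vowel), it takes -ro, giving *waro*.
The final sound of *neih* is /h/, which is a voiceless consonant, so the suffix is -e, giving *neihe*.

helwaviz, waro, neihe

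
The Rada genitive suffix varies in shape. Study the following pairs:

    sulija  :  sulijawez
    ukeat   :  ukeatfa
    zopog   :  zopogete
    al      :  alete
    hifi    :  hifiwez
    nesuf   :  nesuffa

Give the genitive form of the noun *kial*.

Looking at the final sound of each stem: -fa when the stem ends in a voiceless consonant (*ukeat*, *nesuf*); -ete when the stem ends in a voiced consonant (*zopog*, *al*); -wez when the stem ends in a vowel (*sulija*, *hifi*).
The final sound of *kial* is /l/, which is a voiced consonant, so the suffix is -ete, giving *kialete*.

kialete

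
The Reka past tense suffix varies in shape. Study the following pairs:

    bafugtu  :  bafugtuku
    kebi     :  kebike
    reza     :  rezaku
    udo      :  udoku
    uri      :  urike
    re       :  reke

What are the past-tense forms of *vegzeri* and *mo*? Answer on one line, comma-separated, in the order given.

Looking at the last vowel of each stem: -ke when the last vowel of the stem is a front vowel (*kebi*, *uri*, *re*); -ku when the last vowel of the stem is a back vowel (*bafugtu*, *reza*, *udo*).
*vegzeri*: last vowel = /i/, a front vowel → -ke → *vegzerike*.
Since the last vowel of *mo* is /o/ (a back vowel), it takes -ku, giving *moku*.

vegzerike, moku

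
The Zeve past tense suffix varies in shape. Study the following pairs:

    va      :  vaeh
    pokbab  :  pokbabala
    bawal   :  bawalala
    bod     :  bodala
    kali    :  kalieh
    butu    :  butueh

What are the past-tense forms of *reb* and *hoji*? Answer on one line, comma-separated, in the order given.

The alternation tracks the final sound of the stem — -ala when the stem ends in a consonant (*pokbab*, *bawal*, *bod*); -eh when the stem ends in a vowel (*va*, *kali*, *butu*).
*reb* — final sound /b/ (a consonant) → -ala → *rebala*.
*hoji* — final sound /i/ (a vowel) → -eh → *hojieh*.

rebala, hojieh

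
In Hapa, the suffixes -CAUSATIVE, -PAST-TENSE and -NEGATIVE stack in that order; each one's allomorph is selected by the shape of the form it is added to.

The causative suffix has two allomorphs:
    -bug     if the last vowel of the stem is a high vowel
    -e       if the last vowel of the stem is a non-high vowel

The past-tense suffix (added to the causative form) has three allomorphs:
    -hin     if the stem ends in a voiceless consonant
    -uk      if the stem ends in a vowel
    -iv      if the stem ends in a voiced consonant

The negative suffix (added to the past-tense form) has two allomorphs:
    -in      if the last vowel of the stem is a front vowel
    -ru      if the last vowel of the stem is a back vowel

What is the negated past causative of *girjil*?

*girjil*: last vowel = /i/, a high vowel → -bug → *girjilbug*.
The causative form *girjilbug*: final sound = /g/, a voiced consonant → -iv → *girjilbugiv*.
Since the last vowel of the past-tense form *girjilbugiv* is /i/ (a front vowel), it takes -in, giving *girjilbugivin*.

girjilbugivin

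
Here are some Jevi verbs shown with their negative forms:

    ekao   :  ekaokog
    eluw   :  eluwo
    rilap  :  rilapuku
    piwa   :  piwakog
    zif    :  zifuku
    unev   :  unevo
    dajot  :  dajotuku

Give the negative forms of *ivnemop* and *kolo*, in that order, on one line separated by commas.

ivnemopuku, kolokog

The pattern is voicing of the final sound: -uku when the stem ends in a voiceless consonant (*rilap*, *zif*, *dajot*); -o when the stem ends in a voiced consonant (*eluw*, *unev*); -kog when the stem ends in a vowel (*ekao*, *piwa*).
*ivnemop*: final sound = /p/, a voiceless consonant → -uku → *ivnemopuku*.
The final sound of *kolo* is /o/, which is a vowel, so the suffix is -kog, giving *kolokog*.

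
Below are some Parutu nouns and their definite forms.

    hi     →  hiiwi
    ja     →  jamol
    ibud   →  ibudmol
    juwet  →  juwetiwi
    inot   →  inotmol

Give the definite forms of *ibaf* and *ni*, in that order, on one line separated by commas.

The alternation tracks the last vowel of the stem — -iwi when the last vowel of the stem is a front vowel (*hi*, *juwet*); -mol when the last vowel of the stem is a back vowel (*ja*, *ibud*, *inot*).
Since the last vowel of *ibaf* is /a/ (a back vowel), it takes -mol, giving *ibafmol*.
Since the last vowel of *ni* is /i/ (a front vowel), it takes -iwi, giving *niiwi*.

ibafmol, niiwi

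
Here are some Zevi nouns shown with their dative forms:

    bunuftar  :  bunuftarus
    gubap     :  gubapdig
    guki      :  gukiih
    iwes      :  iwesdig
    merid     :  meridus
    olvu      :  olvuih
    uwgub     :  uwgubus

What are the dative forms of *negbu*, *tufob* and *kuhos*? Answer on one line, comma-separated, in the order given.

The pattern is voicing of the final sound: -dig when the stem ends in a voiceless consonant (*gubap*, *iwes*); -us when the stem ends in a voiced consonant (*bunuftar*, *merid*, *uwgub*); -ih when the stem ends in a vowel (*guki*, *olvu*).
*negbu*: final sound = /u/, a vowel → -ih → *negbuih*.
*tufob* — final sound /b/ (a voiced consonant) → -us → *tufobus*.
The final sound of *kuhos* is /s/, which is a voiceless consonant, so the suffix is -dig, giving *kuhosdig*.

negbuih, tufobus, kuhosdig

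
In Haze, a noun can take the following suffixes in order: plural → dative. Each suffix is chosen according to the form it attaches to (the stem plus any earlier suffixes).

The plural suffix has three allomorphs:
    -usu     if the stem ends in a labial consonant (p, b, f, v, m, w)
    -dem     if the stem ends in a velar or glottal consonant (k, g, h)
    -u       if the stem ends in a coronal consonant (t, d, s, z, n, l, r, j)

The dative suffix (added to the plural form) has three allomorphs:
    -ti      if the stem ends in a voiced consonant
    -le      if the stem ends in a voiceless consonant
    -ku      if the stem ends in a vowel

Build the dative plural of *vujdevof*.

The final consonant of *vujdevof* is /f/, which is labial, so the plural suffix is -usu, giving *vujdevofusu*.
Since the final sound of the plural form *vujdevofusu* is /u/ (a vowel), it takes -ku, giving *vujdevofusuku*.

vujdevofusuku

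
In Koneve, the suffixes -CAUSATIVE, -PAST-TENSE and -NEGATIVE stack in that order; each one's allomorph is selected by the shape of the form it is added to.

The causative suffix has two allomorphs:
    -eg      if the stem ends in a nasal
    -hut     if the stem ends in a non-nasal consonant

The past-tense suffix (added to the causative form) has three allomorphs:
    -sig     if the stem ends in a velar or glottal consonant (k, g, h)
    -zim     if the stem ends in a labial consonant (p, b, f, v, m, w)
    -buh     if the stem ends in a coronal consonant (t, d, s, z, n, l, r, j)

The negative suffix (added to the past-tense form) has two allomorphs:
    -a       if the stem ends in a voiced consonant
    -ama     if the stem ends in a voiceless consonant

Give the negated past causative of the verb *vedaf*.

vedafhutbuhama

*vedaf*: final consonant = /f/, non-nasal → -hut → *vedafhut*.
The causative form *vedafhut* — final consonant /t/ (coronal) → -buh → *vedafhutbuh*.
The final consonant of the past-tense form *vedafhutbuh* is /h/, which is voiceless, so the negative suffix is -ama, giving *vedafhutbuhama*.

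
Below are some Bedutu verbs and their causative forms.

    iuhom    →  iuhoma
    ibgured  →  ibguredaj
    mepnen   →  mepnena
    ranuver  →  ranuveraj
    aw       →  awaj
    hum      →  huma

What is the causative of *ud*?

The pattern is nasality of the final consonant: -a when the stem ends in a nasal (*iuhom*, *mepnen*, *hum*); -aj when the stem ends in a non-nasal consonant (*ibgured*, *ranuver*, *aw*).
The final consonant of *ud* is /d/, which is non-nasal, so the suffix is -aj, giving *udaj*.

udaj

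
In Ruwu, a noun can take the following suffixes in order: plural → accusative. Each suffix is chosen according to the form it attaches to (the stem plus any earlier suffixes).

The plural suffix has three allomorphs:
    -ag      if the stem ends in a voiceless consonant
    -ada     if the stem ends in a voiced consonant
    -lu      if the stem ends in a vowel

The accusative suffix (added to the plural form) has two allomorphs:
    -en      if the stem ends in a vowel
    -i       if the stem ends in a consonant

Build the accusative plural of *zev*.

zevadaen

*zev*: final sound = /v/, a voiced consonant → -ada → *zevada*.
The final sound of the plural form *zevada* is /a/, which is a vowel, so the accusative suffix is -en, giving *zevadaen*.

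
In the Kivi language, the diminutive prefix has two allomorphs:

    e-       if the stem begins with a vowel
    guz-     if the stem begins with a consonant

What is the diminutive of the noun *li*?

guzli

The first sound of *li* is /l/, which is a consonant, so the prefix is guz-, giving *guzli*.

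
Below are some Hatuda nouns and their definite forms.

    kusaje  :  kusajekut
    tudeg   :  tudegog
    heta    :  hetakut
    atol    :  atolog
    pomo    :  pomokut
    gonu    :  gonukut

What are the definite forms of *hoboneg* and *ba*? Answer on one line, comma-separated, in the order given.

hobonegog, bakut

The suffix is conditioned by the final sound: -og when the stem ends in a consonant (*tudeg*, *atol*); -kut when the stem ends in a vowel (*kusaje*, *heta*, *pomo*, *gonu*).
Since the final sound of *hoboneg* is /g/ (a consonant), it takes -og, giving *hobonegog*.
Since the final sound of *ba* is /a/ (a vowel), it takes -kut, giving *bakut*.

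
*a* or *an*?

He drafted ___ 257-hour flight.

The indefinite article is chosen by the initial *sound* of the following word, not its spelling.
The number *257* is spoken "two hundred …", beginning with /tuː/ — a consonant sound.
So the article is *a*: He drafted a 257-hour flight.

a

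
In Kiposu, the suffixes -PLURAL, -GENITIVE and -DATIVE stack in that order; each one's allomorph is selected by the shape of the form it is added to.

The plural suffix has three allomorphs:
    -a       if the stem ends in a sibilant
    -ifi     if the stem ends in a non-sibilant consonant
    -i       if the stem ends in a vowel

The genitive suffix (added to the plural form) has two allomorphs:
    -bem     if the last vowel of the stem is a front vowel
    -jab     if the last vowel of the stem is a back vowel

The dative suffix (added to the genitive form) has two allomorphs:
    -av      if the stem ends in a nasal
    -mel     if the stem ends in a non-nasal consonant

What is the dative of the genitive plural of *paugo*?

paugoibemav

*paugo*: final sound = /o/, a vowel → -i → *paugoi*.
The plural form *paugoi*: last vowel = /i/, a front vowel → -bem → *paugoibem*.
The genitive form *paugoibem* — final consonant /m/ (a nasal) → -av → *paugoibemav*.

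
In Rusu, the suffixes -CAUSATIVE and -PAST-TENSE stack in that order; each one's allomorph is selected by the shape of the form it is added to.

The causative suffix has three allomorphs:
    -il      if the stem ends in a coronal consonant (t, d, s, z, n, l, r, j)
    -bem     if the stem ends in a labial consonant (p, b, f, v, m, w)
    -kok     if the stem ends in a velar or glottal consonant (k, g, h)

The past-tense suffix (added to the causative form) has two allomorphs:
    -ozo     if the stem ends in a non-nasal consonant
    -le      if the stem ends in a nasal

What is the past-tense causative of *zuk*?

Since the final consonant of *zuk* is /k/ (velar/glottal), it takes -kok, giving *zukkok*.
The causative form *zukkok* — final consonant /k/ (non-nasal) → -ozo → *zukkokozo*.

zukkokozo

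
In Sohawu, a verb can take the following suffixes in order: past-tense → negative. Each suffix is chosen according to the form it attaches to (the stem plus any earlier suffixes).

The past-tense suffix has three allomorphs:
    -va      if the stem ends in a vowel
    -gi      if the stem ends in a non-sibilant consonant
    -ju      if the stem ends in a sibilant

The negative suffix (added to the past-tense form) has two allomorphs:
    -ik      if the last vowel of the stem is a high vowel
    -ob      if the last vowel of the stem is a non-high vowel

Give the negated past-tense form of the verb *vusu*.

vusuvaob

*vusu* — final sound /u/ (a vowel) → -va → *vusuva*.
Since the last vowel of the past-tense form *vusuva* is /a/ (a non-high vowel), it takes -ob, giving *vusuvaob*.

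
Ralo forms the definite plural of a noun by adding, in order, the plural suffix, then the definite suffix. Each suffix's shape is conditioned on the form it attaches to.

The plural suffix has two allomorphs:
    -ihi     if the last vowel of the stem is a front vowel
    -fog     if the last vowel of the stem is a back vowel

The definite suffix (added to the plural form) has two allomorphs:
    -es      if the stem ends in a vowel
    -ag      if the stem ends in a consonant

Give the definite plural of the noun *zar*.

Since the last vowel of *zar* is /a/ (a back vowel), it takes -fog, giving *zarfog*.
The plural form *zarfog*: final sound = /g/, a consonant → -ag → *zarfogag*.

zarfogag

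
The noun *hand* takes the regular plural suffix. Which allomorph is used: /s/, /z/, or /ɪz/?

/z/

The stem *hand* ends in a voiced non-sibilant sound.
The plural suffix surfaces as /ɪz/ after sibilants, /s/ after other voiceless consonants, and /z/ after other voiced sounds.
So the plural -s on *hand* is pronounced /z/.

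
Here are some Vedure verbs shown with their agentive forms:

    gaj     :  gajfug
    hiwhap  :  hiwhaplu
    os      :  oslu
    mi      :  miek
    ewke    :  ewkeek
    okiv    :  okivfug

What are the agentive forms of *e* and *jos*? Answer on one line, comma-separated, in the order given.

The alternation tracks the final sound of the stem — -lu when the stem ends in a voiceless consonant (*hiwhap*, *os*); -fug when the stem ends in a voiced consonant (*gaj*, *okiv*); -ek when the stem ends in a vowel (*mi*, *ewke*).
*e* — final sound /e/ (a vowel) → -ek → *eek*.
*jos*: final sound = /s/, a voiceless consonant → -lu → *joslu*.

eek, joslu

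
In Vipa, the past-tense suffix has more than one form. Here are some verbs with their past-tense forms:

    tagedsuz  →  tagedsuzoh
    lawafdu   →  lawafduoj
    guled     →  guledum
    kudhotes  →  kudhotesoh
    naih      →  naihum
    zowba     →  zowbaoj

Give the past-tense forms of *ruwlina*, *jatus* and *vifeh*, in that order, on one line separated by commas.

The pattern is sibilance of the final sound: -oh when the stem ends in a sibilant (*tagedsuz*, *kudhotes*); -um when the stem ends in a non-sibilant consonant (*guled*, *naih*); -oj when the stem ends in a vowel (*lawafdu*, *zowba*).
*ruwlina*: final sound = /a/, a vowel → -oj → *ruwlinaoj*.
*jatus*: final sound = /s/, a sibilant → -oh → *jatusoh*.
Since the final sound of *vifeh* is /h/ (a non-sibilant consonant), it takes -um, giving *vifehum*.

ruwlinaoj, jatusoh, vifehum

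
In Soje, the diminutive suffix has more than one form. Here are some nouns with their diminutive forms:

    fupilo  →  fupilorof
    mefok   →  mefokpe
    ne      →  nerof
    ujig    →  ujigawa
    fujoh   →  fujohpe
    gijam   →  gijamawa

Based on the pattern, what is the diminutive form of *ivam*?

The alternation tracks the final sound of the stem — -pe when the stem ends in a voiceless consonant (*mefok*, *fujoh*); -awa when the stem ends in a voiced consonant (*ujig*, *gijam*); -rof when the stem ends in a vowel (*fupilo*, *ne*).
*ivam* — final sound /m/ (a voiced consonant) → -awa → *ivamawa*.

ivamawa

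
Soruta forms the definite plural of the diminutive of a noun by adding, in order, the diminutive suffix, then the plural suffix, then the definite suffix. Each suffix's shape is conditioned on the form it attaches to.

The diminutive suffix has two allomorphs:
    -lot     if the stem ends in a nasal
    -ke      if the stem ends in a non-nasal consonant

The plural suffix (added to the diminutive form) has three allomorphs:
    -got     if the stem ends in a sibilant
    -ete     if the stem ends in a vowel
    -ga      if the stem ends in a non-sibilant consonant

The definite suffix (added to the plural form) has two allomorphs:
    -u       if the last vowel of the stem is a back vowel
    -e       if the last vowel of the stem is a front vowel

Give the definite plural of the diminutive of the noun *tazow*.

*tazow* — final consonant /w/ (non-nasal) → -ke → *tazowke*.
The diminutive form *tazowke* — final sound /e/ (a vowel) → -ete → *tazowkeete*.
Since the last vowel of the plural form *tazowkeete* is /e/ (a front vowel), it takes -e, giving *tazowkeetee*.

tazowkeetee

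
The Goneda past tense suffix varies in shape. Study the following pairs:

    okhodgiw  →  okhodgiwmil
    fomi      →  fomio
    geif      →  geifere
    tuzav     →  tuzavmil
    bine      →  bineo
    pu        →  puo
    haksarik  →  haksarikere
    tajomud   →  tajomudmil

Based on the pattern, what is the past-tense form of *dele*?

deleo

Looking at the final sound of each stem: -ere when the stem ends in a voiceless consonant (*geif*, *haksarik*); -mil when the stem ends in a voiced consonant (*okhodgiw*, *tuzav*, *tajomud*); -o when the stem ends in a vowel (*fomi*, *bine*, *pu*).
The final sound of *dele* is /e/, which is a vowel, so the suffix is -o, giving *deleo*.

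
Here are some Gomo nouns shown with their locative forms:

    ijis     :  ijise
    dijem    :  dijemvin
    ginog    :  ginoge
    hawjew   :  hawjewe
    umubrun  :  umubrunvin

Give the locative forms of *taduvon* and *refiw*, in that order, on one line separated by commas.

taduvonvin, refiwe

The pattern is nasality of the final consonant: -vin when the stem ends in a nasal (*dijem*, *umubrun*); -e when the stem ends in a non-nasal consonant (*ijis*, *ginog*, *hawjew*).
*taduvon* — final consonant /n/ (a nasal) → -vin → *taduvonvin*.
*refiw*: final consonant = /w/, non-nasal → -e → *refiwe*.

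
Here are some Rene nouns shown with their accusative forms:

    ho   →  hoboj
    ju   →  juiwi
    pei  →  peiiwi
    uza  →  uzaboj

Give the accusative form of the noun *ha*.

Looking at the last vowel of each stem: -iwi when the last vowel of the stem is a high vowel (*ju*, *pei*); -boj when the last vowel of the stem is a non-high vowel (*ho*, *uza*).
The last vowel of *ha* is /a/, which is a non-high vowel, so the suffix is -boj, giving *haboj*.

haboj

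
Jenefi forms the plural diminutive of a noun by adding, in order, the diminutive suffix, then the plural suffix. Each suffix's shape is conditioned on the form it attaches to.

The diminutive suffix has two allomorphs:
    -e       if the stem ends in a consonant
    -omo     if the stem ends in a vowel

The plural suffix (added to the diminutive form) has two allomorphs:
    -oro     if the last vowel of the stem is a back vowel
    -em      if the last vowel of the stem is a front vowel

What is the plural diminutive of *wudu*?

wuduomooro

The final sound of *wudu* is /u/, which is a vowel, so the diminutive suffix is -omo, giving *wuduomo*.
The last vowel of the diminutive form *wuduomo* is /o/, which is a back vowel, so the plural suffix is -oro, giving *wuduomooro*.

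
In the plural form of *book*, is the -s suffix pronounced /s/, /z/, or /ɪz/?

The stem *book* ends in a voiceless non-sibilant consonant.
The plural suffix surfaces as /ɪz/ after sibilants, /s/ after other voiceless consonants, and /z/ after other voiced sounds.
So the plural -s on *book* is pronounced /s/.

/s/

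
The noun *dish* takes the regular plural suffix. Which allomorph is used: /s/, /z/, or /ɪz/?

/ɪz/

The stem *dish* ends in a sibilant (/s, z, ʃ, ʒ, tʃ, dʒ/).
The plural suffix surfaces as /ɪz/ after sibilants, /s/ after other voiceless consonants, and /z/ after other voiced sounds.
So the plural -s on *dish* is pronounced /ɪz/.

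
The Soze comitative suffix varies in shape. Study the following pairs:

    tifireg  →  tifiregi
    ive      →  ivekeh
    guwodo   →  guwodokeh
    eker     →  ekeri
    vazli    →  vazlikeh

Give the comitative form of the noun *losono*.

The alternation tracks the final sound of the stem — -i when the stem ends in a consonant (*tifireg*, *eker*); -keh when the stem ends in a vowel (*ive*, *guwodo*, *vazli*).
*losono* — final sound /o/ (a vowel) → -keh → *losonokeh*.

losonokeh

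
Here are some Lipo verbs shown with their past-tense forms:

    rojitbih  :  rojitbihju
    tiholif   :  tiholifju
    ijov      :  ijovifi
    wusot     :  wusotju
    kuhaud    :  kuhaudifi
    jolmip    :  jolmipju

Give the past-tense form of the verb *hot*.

hotju

The alternation tracks the final consonant of the stem — -ju when the stem ends in a voiceless consonant (*rojitbih*, *tiholif*, *wusot*, *jolmip*); -ifi when the stem ends in a voiced consonant (*ijov*, *kuhaud*).
*hot* — final consonant /t/ (voiceless) → -ju → *hotju*.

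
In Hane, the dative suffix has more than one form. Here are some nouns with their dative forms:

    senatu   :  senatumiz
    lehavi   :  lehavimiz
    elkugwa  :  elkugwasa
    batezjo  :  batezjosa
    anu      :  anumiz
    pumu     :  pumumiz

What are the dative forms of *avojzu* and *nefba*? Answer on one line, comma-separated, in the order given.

Looking at the last vowel of each stem: -miz when the last vowel of the stem is a high vowel (*senatu*, *lehavi*, *anu*, *pumu*); -sa when the last vowel of the stem is a non-high vowel (*elkugwa*, *batezjo*).
The last vowel of *avojzu* is /u/, which is a high vowel, so the suffix is -miz, giving *avojzumiz*.
The last vowel of *nefba* is /a/, which is a non-high vowel, so the suffix is -sa, giving *nefbasa*.

avojzumiz, nefbasa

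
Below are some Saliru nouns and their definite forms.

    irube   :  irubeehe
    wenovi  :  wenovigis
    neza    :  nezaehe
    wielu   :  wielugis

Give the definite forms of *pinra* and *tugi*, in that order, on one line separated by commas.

The alternation tracks the last vowel of the stem — -gis when the last vowel of the stem is a high vowel (*wenovi*, *wielu*); -ehe when the last vowel of the stem is a non-high vowel (*irube*, *neza*).
The last vowel of *pinra* is /a/, which is a non-high vowel, so the suffix is -ehe, giving *pinraehe*.
*tugi* — last vowel /i/ (a high vowel) → -gis → *tugigis*.

pinraehe, tugigis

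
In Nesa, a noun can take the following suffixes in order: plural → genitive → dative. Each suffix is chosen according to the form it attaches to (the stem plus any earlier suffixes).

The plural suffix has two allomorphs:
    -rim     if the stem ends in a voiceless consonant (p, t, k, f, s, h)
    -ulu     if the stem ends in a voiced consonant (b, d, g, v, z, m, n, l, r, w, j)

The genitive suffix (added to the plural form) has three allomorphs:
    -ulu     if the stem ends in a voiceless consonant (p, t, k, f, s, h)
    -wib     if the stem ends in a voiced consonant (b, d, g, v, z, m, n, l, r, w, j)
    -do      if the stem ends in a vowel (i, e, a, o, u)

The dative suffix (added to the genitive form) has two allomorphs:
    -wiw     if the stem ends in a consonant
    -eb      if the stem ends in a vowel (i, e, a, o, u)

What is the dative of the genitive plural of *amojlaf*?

*amojlaf*: final consonant = /f/, voiceless → -rim → *amojlafrim*.
Since the final sound of the plural form *amojlafrim* is /m/ (a voiced consonant), it takes -wib, giving *amojlafrimwib*.
The final sound of the genitive form *amojlafrimwib* is /b/, which is a consonant, so the dative suffix is -wiw, giving *amojlafrimwibwiw*.

amojlafrimwibwiw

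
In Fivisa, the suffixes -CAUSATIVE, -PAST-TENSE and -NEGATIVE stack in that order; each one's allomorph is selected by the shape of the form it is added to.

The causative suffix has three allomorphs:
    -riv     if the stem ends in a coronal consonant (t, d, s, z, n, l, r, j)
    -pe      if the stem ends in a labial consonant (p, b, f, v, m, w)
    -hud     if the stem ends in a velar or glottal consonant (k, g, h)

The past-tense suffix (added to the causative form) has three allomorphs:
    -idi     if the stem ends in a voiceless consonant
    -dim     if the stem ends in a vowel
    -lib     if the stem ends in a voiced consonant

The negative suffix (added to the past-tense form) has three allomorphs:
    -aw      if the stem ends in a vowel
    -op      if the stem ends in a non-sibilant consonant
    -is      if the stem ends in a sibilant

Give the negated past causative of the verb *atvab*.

Since the final consonant of *atvab* is /b/ (labial), it takes -pe, giving *atvabpe*.
The final sound of the causative form *atvabpe* is /e/, which is a vowel, so the past-tense suffix is -dim, giving *atvabpedim*.
The past-tense form *atvabpedim* — final sound /m/ (a non-sibilant consonant) → -op → *atvabpedimop*.

atvabpedimop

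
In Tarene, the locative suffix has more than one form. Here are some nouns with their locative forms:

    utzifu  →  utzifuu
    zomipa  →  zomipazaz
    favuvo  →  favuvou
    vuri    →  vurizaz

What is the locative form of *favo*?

The alternation tracks the last vowel of the stem — -u when the last vowel of the stem is a rounded vowel (*utzifu*, *favuvo*); -zaz when the last vowel of the stem is an unrounded vowel (*zomipa*, *vuri*).
Since the last vowel of *favo* is /o/ (a rounded vowel), it takes -u, giving *favou*.

favou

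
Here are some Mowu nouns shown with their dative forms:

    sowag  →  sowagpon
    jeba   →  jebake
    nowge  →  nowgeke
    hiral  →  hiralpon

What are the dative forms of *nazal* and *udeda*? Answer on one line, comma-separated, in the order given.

The alternation tracks the final sound of the stem — -pon when the stem ends in a consonant (*sowag*, *hiral*); -ke when the stem ends in a vowel (*jeba*, *nowge*).
*nazal* — final sound /l/ (a consonant) → -pon → *nazalpon*.
*udeda*: final sound = /a/, a vowel → -ke → *udedake*.

nazalpon, udedake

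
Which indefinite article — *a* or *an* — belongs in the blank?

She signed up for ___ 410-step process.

The indefinite article is chosen by the initial *sound* of the following word, not its spelling.
The number *410* is spoken "four hundred …", beginning with /fɔr/ — a consonant sound.
So the article is *a*: She signed up for a 410-step process.

a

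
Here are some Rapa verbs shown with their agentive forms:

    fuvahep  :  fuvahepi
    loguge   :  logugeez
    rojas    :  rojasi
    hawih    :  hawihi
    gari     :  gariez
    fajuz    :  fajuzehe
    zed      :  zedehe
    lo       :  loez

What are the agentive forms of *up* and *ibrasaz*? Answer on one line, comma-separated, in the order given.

The alternation tracks the final sound of the stem — -i when the stem ends in a voiceless consonant (*fuvahep*, *rojas*, *hawih*); -ehe when the stem ends in a voiced consonant (*fajuz*, *zed*); -ez when the stem ends in a vowel (*loguge*, *gari*, *lo*).
*up* — final sound /p/ (a voiceless consonant) → -i → *upi*.
*ibrasaz* — final sound /z/ (a voiced consonant) → -ehe → *ibrasazehe*.

upi, ibrasazehe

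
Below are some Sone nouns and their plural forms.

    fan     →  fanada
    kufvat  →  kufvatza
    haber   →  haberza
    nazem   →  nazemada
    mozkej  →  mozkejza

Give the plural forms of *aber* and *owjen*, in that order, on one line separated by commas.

Looking at the final consonant of each stem: -ada when the stem ends in a nasal (*fan*, *nazem*); -za when the stem ends in a non-nasal consonant (*kufvat*, *haber*, *mozkej*).
*aber* — final consonant /r/ (non-nasal) → -za → *aberza*.
The final consonant of *owjen* is /n/, which is a nasal, so the suffix is -ada, giving *owjenada*.

aberza, owjenada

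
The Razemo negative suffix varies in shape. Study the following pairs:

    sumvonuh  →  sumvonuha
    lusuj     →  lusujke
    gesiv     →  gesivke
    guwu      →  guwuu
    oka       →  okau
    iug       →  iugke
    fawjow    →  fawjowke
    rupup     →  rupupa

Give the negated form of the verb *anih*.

The pattern is voicing of the final sound: -a when the stem ends in a voiceless consonant (*sumvonuh*, *rupup*); -ke when the stem ends in a voiced consonant (*lusuj*, *gesiv*, *iug*, *fawjow*); -u when the stem ends in a vowel (*guwu*, *oka*).
*anih*: final sound = /h/, a voiceless consonant → -a → *aniha*.

aniha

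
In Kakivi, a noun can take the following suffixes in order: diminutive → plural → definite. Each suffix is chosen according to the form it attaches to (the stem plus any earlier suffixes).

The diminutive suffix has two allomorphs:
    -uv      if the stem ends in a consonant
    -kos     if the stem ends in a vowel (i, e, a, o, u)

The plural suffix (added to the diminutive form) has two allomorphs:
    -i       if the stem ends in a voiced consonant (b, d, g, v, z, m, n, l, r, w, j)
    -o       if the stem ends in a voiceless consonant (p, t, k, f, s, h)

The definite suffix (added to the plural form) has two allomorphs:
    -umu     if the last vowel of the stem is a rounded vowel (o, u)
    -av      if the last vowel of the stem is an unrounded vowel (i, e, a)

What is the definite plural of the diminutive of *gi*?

Since the final sound of *gi* is /i/ (a vowel), it takes -kos, giving *gikos*.
The diminutive form *gikos* — final consonant /s/ (voiceless) → -o → *gikoso*.
Since the last vowel of the plural form *gikoso* is /o/ (a rounded vowel), it takes -umu, giving *gikosoumu*.

gikosoumu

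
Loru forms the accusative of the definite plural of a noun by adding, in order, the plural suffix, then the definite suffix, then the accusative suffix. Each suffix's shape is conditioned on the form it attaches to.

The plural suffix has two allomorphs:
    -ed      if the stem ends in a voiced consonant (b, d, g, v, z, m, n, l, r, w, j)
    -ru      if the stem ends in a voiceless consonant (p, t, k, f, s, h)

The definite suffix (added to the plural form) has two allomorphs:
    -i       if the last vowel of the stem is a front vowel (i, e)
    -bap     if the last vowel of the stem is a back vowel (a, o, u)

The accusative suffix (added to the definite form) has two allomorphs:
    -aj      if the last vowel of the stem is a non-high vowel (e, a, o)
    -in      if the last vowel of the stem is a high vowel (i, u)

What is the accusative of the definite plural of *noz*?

*noz*: final consonant = /z/, voiced → -ed → *nozed*.
The last vowel of the plural form *nozed* is /e/, which is a front vowel, so the definite suffix is -i, giving *nozedi*.
The definite form *nozedi*: last vowel = /i/, a high vowel → -in → *nozediin*.

nozediin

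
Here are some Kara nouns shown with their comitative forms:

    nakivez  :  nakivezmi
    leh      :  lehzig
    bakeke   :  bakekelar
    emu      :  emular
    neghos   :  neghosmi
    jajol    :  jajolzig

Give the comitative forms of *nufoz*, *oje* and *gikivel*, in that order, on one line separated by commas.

The alternation tracks the final sound of the stem — -mi when the stem ends in a sibilant (*nakivez*, *neghos*); -zig when the stem ends in a non-sibilant consonant (*leh*, *jajol*); -lar when the stem ends in a vowel (*bakeke*, *emu*).
*nufoz* — final sound /z/ (a sibilant) → -mi → *nufozmi*.
Since the final sound of *oje* is /e/ (a vowel), it takes -lar, giving *ojelar*.
*gikivel*: final sound = /l/, a non-sibilant consonant → -zig → *gikivelzig*.

nufozmi, ojelar, gikivelzig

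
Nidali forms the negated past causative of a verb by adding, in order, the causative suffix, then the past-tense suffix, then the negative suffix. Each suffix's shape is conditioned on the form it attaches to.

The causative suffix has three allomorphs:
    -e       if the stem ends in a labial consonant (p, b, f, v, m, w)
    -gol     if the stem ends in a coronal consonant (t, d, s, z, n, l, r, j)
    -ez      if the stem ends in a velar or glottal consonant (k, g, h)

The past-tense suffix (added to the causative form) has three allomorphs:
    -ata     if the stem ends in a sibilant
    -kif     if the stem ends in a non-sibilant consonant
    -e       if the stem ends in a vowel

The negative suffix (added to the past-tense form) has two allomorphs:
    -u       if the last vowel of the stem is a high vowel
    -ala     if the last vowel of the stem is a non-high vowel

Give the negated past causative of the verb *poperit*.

*poperit* — final consonant /t/ (coronal) → -gol → *poperitgol*.
The final sound of the causative form *poperitgol* is /l/, which is a non-sibilant consonant, so the past-tense suffix is -kif, giving *poperitgolkif*.
The past-tense form *poperitgolkif*: last vowel = /i/, a high vowel → -u → *poperitgolkifu*.

poperitgolkifu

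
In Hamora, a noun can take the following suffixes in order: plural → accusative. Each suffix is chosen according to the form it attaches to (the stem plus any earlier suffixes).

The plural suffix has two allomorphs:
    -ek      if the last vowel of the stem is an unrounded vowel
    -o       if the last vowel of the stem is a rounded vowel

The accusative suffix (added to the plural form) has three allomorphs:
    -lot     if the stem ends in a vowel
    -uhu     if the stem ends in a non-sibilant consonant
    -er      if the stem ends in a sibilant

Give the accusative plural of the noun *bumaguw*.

*bumaguw* — last vowel /u/ (a rounded vowel) → -o → *bumaguwo*.
The final sound of the plural form *bumaguwo* is /o/, which is a vowel, so the accusative suffix is -lot, giving *bumaguwolot*.

bumaguwolot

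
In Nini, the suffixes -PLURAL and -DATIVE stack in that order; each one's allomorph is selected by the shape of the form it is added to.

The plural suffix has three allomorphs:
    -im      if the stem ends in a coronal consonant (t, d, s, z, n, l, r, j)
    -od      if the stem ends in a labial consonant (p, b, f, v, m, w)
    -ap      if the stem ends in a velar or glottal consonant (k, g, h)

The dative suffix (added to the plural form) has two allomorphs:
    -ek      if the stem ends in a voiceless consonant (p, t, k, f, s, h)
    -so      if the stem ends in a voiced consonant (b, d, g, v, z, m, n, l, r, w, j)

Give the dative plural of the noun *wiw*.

wiwodso

The final consonant of *wiw* is /w/, which is labial, so the plural suffix is -od, giving *wiwod*.
Since the final consonant of the plural form *wiwod* is /d/ (voiced), it takes -so, giving *wiwodso*.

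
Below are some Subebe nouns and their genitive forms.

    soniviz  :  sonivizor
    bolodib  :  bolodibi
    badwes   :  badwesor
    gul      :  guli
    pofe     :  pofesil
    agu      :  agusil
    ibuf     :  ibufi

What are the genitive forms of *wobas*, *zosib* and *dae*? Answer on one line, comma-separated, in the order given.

The suffix is conditioned by the final sound: -or when the stem ends in a sibilant (*soniviz*, *badwes*); -i when the stem ends in a non-sibilant consonant (*bolodib*, *gul*, *ibuf*); -sil when the stem ends in a vowel (*pofe*, *agu*).
*wobas*: final sound = /s/, a sibilant → -or → *wobasor*.
Since the final sound of *zosib* is /b/ (a non-sibilant consonant), it takes -i, giving *zosibi*.
*dae*: final sound = /e/, a vowel → -sil → *daesil*.

wobasor, zosibi, daesil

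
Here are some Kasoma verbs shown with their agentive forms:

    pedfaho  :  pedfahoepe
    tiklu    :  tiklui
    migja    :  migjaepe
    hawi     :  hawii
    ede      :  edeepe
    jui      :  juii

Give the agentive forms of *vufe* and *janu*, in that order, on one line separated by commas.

vufeepe, janui

The alternation tracks the last vowel of the stem — -i when the last vowel of the stem is a high vowel (*tiklu*, *hawi*, *jui*); -epe when the last vowel of the stem is a non-high vowel (*pedfaho*, *migja*, *ede*).
*vufe*: last vowel = /e/, a non-high vowel → -epe → *vufeepe*.
*janu* — last vowel /u/ (a high vowel) → -i → *janui*.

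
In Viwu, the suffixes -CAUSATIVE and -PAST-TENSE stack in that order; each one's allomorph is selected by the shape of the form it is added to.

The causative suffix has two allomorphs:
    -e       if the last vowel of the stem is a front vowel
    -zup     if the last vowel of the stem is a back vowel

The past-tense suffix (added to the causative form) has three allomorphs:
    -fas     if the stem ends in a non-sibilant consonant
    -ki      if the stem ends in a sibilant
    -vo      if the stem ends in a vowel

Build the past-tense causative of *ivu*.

*ivu* — last vowel /u/ (a back vowel) → -zup → *ivuzup*.
The final sound of the causative form *ivuzup* is /p/, which is a non-sibilant consonant, so the past-tense suffix is -fas, giving *ivuzupfas*.

ivuzupfas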